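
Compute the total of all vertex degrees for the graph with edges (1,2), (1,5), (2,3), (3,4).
8 (handshake: sum of degrees = 2|E| = 2 x 4 = 8)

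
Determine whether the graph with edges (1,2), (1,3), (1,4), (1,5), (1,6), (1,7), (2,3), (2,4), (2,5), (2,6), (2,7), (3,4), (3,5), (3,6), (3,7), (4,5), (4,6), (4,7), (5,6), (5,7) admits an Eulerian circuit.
No (2 vertices have odd degree: {6, 7}; Eulerian circuit requires 0)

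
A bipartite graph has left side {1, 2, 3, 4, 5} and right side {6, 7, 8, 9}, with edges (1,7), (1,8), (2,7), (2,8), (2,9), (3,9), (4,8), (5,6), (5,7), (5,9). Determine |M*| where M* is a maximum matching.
4 (matching: (1,8), (2,7), (3,9), (5,6); upper bound min(|L|,|R|) = min(5,4) = 4)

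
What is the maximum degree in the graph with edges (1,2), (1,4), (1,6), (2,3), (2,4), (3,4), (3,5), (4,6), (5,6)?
4 (attained at vertex 4)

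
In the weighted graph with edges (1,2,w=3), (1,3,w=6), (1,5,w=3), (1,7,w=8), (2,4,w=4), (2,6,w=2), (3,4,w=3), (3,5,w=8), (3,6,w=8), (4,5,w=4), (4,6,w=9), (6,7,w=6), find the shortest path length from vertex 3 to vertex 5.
7 (path: 3 -> 4 -> 5; weights 3 + 4 = 7)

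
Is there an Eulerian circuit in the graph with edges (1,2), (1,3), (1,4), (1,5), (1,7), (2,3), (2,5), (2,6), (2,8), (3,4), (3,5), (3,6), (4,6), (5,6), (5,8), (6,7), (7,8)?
No (8 vertices have odd degree: {1, 2, 3, 4, 5, 6, 7, 8}; Eulerian circuit requires 0)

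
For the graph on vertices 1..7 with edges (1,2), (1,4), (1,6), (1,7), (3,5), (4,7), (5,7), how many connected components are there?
1 (components: {1, 2, 3, 4, 5, 6, 7})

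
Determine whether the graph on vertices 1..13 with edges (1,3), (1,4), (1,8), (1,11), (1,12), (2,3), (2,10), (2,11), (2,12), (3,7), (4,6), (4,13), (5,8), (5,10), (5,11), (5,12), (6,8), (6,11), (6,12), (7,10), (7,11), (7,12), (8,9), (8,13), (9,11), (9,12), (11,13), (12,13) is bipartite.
Yes. Partition: {1, 2, 5, 6, 7, 9, 13}, {3, 4, 8, 10, 11, 12}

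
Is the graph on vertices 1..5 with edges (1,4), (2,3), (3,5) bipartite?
Yes. Partition: {1, 2, 5}, {3, 4}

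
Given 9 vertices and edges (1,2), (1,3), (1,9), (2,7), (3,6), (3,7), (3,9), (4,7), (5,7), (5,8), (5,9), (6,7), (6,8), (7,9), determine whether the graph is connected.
Yes (BFS from 1 visits [1, 2, 3, 9, 7, 6, 5, 4, 8] — all 9 vertices reached)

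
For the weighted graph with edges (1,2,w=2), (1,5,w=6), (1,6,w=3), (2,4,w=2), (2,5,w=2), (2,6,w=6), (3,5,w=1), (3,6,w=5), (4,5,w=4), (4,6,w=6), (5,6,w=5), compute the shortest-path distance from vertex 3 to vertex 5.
1 (path: 3 -> 5; weights 1 = 1)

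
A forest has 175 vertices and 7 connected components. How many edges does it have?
168 (Each of the 7 component trees on V_i vertices has V_i - 1 edges; summing gives V - C = 175 - 7 = 168)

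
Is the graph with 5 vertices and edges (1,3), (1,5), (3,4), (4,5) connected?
No, it has 2 components: {1, 3, 4, 5}, {2}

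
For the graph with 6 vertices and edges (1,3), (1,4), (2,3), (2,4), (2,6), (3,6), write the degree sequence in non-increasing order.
[3, 3, 2, 2, 2, 0] (degrees: deg(1)=2, deg(2)=3, deg(3)=3, deg(4)=2, deg(5)=0, deg(6)=2)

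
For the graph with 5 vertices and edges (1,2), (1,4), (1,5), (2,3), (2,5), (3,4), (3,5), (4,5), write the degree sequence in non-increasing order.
[4, 3, 3, 3, 3] (degrees: deg(1)=3, deg(2)=3, deg(3)=3, deg(4)=3, deg(5)=4)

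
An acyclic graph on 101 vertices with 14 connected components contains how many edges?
87 (Each of the 14 component trees on V_i vertices has V_i - 1 edges; summing gives V - C = 101 - 14 = 87)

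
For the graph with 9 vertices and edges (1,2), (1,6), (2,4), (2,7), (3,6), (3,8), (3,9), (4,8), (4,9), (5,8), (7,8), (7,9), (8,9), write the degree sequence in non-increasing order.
[5, 4, 3, 3, 3, 3, 2, 2, 1] (degrees: deg(1)=2, deg(2)=3, deg(3)=3, deg(4)=3, deg(5)=1, deg(6)=2, deg(7)=3, deg(8)=5, deg(9)=4)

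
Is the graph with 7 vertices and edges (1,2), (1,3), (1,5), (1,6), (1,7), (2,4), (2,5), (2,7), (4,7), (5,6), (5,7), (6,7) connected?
Yes (BFS from 1 visits [1, 2, 3, 5, 6, 7, 4] — all 7 vertices reached)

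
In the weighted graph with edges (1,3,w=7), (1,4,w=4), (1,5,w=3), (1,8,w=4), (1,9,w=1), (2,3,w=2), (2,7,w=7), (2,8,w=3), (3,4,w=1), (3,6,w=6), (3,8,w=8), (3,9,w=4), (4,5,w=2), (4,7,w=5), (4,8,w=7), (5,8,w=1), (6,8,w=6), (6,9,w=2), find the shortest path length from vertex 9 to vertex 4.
5 (path: 9 -> 1 -> 4; weights 1 + 4 = 5)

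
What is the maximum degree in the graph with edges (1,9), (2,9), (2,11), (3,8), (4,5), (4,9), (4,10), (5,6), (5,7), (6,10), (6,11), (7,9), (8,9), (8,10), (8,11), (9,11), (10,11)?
6 (attained at vertex 9)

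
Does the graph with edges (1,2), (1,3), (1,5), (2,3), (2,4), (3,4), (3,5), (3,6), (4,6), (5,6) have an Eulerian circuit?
No (6 vertices have odd degree: {1, 2, 3, 4, 5, 6}; Eulerian circuit requires 0)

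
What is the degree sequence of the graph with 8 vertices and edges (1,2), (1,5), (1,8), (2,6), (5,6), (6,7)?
[3, 3, 2, 2, 1, 1, 0, 0] (degrees: deg(1)=3, deg(2)=2, deg(3)=0, deg(4)=0, deg(5)=2, deg(6)=3, deg(7)=1, deg(8)=1)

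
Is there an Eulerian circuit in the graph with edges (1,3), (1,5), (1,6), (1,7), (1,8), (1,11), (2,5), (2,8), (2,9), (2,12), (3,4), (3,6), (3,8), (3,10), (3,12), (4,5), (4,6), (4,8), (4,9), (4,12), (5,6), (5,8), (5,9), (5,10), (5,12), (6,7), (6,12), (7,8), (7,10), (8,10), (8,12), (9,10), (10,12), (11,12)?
Yes (the graph is connected and all 12 vertices have even degree)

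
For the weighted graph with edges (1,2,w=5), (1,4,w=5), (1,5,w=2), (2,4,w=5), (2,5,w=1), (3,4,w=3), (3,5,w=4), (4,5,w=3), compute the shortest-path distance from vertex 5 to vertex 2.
1 (path: 5 -> 2; weights 1 = 1)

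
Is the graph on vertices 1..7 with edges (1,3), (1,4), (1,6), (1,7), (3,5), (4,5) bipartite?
Yes. Partition: {1, 2, 5}, {3, 4, 6, 7}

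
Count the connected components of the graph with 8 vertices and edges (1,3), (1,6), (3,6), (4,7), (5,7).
4 (components: {1, 3, 6}, {2}, {4, 5, 7}, {8})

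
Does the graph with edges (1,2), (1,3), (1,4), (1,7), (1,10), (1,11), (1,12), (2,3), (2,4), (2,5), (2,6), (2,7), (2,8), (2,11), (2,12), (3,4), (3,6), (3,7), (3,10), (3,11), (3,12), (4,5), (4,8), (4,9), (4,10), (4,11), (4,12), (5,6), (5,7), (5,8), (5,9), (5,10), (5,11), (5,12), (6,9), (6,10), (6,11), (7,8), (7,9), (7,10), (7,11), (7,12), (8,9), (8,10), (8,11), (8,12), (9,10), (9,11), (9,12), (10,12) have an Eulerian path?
No (8 vertices have odd degree: {1, 2, 4, 5, 7, 10, 11, 12}; Eulerian path requires 0 or 2)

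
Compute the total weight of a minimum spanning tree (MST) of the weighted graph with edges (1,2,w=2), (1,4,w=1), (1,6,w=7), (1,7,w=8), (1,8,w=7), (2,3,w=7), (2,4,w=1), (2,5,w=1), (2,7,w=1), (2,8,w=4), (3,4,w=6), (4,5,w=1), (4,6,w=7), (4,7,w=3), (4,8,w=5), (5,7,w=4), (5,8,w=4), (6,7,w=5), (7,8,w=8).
19 (MST edges: (1,4,w=1), (2,4,w=1), (2,5,w=1), (2,7,w=1), (2,8,w=4), (3,4,w=6), (6,7,w=5); sum of weights 1 + 1 + 1 + 1 + 4 + 6 + 5 = 19)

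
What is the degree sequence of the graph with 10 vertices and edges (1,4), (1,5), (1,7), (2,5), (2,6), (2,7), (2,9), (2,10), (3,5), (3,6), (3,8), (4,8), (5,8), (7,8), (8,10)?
[5, 5, 4, 3, 3, 3, 2, 2, 2, 1] (degrees: deg(1)=3, deg(2)=5, deg(3)=3, deg(4)=2, deg(5)=4, deg(6)=2, deg(7)=3, deg(8)=5, deg(9)=1, deg(10)=2)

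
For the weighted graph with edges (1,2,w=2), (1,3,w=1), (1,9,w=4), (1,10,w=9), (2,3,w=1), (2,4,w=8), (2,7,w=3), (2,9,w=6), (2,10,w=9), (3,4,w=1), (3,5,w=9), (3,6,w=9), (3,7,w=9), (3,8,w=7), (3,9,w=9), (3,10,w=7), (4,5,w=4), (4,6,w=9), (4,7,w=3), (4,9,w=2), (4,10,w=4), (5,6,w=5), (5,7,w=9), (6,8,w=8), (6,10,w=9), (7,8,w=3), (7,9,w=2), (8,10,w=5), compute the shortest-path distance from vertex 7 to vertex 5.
7 (path: 7 -> 4 -> 5; weights 3 + 4 = 7)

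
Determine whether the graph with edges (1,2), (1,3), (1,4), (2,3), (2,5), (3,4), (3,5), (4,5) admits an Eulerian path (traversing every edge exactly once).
No (4 vertices have odd degree: {1, 2, 4, 5}; Eulerian path requires 0 or 2)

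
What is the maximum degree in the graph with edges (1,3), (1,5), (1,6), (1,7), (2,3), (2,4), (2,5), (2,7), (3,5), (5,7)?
4 (attained at vertices 1, 2, 5)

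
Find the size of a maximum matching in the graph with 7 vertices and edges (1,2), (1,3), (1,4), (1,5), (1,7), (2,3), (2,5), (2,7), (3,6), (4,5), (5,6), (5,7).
3 (matching: (1,4), (3,6), (5,7); upper bound floor(n/2) = floor(7/2) = 3)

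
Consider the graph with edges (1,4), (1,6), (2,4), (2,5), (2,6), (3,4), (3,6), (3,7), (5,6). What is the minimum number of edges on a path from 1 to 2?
2 (path: 1 -> 6 -> 2, 2 edges)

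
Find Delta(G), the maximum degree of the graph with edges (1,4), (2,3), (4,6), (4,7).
3 (attained at vertex 4)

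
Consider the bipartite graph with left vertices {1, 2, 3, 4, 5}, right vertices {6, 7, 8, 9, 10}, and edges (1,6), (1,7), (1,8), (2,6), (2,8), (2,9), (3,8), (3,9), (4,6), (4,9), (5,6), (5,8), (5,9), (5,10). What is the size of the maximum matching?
5 (matching: (1,7), (2,9), (3,8), (4,6), (5,10); upper bound min(|L|,|R|) = min(5,5) = 5)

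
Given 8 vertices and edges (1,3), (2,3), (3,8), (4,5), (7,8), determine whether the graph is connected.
No, it has 3 components: {1, 2, 3, 7, 8}, {4, 5}, {6}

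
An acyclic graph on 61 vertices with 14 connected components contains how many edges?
47 (Each of the 14 component trees on V_i vertices has V_i - 1 edges; summing gives V - C = 61 - 14 = 47)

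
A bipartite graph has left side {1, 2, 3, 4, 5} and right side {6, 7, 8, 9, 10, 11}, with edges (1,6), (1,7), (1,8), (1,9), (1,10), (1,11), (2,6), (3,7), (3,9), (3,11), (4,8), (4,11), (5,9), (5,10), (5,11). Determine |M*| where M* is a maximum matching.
5 (matching: (1,11), (2,6), (3,9), (4,8), (5,10); upper bound min(|L|,|R|) = min(5,6) = 5)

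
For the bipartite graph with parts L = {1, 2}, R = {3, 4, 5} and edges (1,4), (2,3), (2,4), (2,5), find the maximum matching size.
2 (matching: (1,4), (2,5); upper bound min(|L|,|R|) = min(2,3) = 2)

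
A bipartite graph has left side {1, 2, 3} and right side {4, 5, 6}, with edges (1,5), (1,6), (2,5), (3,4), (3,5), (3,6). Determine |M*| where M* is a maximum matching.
3 (matching: (1,6), (2,5), (3,4); upper bound min(|L|,|R|) = min(3,3) = 3)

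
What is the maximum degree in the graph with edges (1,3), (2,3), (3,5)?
3 (attained at vertex 3)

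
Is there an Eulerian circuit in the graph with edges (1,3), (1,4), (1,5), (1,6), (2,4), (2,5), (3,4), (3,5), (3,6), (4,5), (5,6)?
No (2 vertices have odd degree: {5, 6}; Eulerian circuit requires 0)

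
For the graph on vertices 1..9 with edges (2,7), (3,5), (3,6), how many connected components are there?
6 (components: {1}, {2, 7}, {3, 5, 6}, {4}, {8}, {9})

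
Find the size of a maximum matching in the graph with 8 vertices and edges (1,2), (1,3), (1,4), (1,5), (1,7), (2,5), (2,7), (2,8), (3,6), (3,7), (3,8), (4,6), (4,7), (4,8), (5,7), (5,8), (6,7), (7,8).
4 (matching: (1,2), (3,7), (4,6), (5,8); upper bound floor(n/2) = floor(8/2) = 4)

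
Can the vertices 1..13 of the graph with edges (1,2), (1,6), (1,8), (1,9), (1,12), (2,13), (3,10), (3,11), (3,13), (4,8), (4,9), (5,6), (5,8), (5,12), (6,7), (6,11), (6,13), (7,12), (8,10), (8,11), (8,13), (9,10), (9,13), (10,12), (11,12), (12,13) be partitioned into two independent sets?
Yes. Partition: {1, 4, 5, 7, 10, 11, 13}, {2, 3, 6, 8, 9, 12}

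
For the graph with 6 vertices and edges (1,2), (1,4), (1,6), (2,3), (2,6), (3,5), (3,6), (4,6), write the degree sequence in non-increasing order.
[4, 3, 3, 3, 2, 1] (degrees: deg(1)=3, deg(2)=3, deg(3)=3, deg(4)=2, deg(5)=1, deg(6)=4)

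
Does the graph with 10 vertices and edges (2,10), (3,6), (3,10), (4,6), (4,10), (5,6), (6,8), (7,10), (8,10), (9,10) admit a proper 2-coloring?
Yes. Partition: {1, 2, 3, 4, 5, 7, 8, 9}, {6, 10}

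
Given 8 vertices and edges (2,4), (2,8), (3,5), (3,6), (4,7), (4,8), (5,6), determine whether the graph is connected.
No, it has 3 components: {1}, {2, 4, 7, 8}, {3, 5, 6}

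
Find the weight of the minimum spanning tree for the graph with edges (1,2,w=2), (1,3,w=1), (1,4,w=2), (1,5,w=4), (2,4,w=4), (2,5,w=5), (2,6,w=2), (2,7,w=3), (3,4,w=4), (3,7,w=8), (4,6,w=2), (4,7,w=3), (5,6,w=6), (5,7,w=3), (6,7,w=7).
13 (MST edges: (1,2,w=2), (1,3,w=1), (1,4,w=2), (2,6,w=2), (2,7,w=3), (5,7,w=3); sum of weights 2 + 1 + 2 + 2 + 3 + 3 = 13)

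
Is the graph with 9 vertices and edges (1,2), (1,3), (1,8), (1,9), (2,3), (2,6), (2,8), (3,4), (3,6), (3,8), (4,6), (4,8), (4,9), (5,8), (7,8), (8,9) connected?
Yes (BFS from 1 visits [1, 2, 3, 8, 9, 6, 4, 5, 7] — all 9 vertices reached)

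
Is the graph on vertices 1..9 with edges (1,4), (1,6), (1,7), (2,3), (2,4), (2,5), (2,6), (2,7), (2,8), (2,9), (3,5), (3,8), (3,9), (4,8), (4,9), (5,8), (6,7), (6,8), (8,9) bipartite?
No (odd cycle of length 3: 7 -> 1 -> 6 -> 7)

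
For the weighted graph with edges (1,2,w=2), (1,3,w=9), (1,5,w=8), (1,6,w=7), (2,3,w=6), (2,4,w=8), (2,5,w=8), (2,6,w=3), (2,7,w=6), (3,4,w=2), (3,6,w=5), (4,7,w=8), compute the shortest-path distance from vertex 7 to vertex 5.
14 (path: 7 -> 2 -> 5; weights 6 + 8 = 14)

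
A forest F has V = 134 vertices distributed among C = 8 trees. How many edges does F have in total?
126 (Each of the 8 component trees on V_i vertices has V_i - 1 edges; summing gives V - C = 134 - 8 = 126)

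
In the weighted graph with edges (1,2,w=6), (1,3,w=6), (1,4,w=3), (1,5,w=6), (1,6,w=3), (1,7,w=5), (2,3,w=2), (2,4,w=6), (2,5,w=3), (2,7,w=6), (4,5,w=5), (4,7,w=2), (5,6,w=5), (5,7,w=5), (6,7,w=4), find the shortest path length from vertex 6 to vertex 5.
5 (path: 6 -> 5; weights 5 = 5)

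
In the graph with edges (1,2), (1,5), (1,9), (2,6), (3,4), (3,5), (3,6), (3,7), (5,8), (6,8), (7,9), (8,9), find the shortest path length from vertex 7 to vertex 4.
2 (path: 7 -> 3 -> 4, 2 edges)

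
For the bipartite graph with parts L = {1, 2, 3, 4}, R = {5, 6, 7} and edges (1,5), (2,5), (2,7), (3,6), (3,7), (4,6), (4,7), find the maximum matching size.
3 (matching: (1,5), (2,7), (3,6); upper bound min(|L|,|R|) = min(4,3) = 3)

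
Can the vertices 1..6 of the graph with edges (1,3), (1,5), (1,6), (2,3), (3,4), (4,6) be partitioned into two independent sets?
Yes. Partition: {1, 2, 4}, {3, 5, 6}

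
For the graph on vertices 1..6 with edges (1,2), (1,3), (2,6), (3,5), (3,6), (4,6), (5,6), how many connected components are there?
1 (components: {1, 2, 3, 4, 5, 6})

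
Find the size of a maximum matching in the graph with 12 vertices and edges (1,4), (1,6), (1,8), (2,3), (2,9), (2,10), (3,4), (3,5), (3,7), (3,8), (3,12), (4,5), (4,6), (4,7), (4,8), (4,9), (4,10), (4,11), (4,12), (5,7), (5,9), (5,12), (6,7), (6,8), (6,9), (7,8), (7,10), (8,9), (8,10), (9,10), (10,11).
6 (matching: (1,6), (2,3), (4,12), (5,7), (8,9), (10,11); upper bound floor(n/2) = floor(12/2) = 6)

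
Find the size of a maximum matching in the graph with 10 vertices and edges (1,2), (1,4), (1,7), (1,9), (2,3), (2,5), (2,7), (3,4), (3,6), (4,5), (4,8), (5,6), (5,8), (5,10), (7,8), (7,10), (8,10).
5 (matching: (1,9), (2,7), (3,4), (5,6), (8,10); upper bound floor(n/2) = floor(10/2) = 5)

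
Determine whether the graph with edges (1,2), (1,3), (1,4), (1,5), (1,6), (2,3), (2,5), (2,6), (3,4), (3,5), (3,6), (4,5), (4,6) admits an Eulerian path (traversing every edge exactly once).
Yes (the graph is connected and exactly 2 vertices have odd degree: {1, 3}; any Eulerian path must start and end at those)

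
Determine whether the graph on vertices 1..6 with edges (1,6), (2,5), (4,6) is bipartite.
Yes. Partition: {1, 2, 3, 4}, {5, 6}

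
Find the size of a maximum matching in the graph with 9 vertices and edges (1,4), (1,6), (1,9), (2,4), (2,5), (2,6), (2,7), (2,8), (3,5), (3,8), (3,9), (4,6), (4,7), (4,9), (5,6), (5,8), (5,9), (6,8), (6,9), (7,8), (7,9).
4 (matching: (1,6), (2,5), (3,8), (7,9); upper bound floor(n/2) = floor(9/2) = 4)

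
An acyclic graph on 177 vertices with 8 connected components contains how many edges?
169 (Each of the 8 component trees on V_i vertices has V_i - 1 edges; summing gives V - C = 177 - 8 = 169)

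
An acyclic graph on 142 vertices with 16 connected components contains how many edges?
126 (Each of the 16 component trees on V_i vertices has V_i - 1 edges; summing gives V - C = 142 - 16 = 126)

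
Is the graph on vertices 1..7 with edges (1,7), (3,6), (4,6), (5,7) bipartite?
Yes. Partition: {1, 2, 3, 4, 5}, {6, 7}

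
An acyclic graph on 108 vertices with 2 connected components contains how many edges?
106 (Each of the 2 component trees on V_i vertices has V_i - 1 edges; summing gives V - C = 108 - 2 = 106)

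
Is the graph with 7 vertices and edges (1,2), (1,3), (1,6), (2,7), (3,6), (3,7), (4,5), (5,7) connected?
Yes (BFS from 1 visits [1, 2, 3, 6, 7, 5, 4] — all 7 vertices reached)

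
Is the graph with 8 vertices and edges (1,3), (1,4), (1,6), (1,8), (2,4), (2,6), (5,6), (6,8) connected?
No, it has 2 components: {1, 2, 3, 4, 5, 6, 8}, {7}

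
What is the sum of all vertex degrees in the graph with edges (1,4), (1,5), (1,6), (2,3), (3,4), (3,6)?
12 (handshake: sum of degrees = 2|E| = 2 x 6 = 12)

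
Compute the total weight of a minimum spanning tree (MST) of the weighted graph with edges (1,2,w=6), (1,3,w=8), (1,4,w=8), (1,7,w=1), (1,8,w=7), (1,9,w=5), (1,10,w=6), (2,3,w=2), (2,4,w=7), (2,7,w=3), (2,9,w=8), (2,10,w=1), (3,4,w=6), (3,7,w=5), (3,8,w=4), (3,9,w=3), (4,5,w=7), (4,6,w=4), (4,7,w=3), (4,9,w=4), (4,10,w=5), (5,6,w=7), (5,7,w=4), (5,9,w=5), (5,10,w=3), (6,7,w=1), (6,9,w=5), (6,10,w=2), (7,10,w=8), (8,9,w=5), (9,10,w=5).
20 (MST edges: (1,7,w=1), (2,3,w=2), (2,10,w=1), (3,8,w=4), (3,9,w=3), (4,7,w=3), (5,10,w=3), (6,7,w=1), (6,10,w=2); sum of weights 1 + 2 + 1 + 4 + 3 + 3 + 3 + 1 + 2 = 20)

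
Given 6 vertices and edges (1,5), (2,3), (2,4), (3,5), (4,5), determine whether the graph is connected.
No, it has 2 components: {1, 2, 3, 4, 5}, {6}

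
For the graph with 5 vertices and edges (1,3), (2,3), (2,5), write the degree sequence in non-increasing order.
[2, 2, 1, 1, 0] (degrees: deg(1)=1, deg(2)=2, deg(3)=2, deg(4)=0, deg(5)=1)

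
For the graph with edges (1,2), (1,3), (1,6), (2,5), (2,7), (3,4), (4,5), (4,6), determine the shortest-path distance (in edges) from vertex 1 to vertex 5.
2 (path: 1 -> 2 -> 5, 2 edges)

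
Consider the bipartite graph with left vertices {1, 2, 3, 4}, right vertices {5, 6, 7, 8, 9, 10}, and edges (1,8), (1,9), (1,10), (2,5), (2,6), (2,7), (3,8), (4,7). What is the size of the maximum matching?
4 (matching: (1,10), (2,6), (3,8), (4,7); upper bound min(|L|,|R|) = min(4,6) = 4)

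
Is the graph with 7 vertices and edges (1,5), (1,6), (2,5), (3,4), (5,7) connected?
No, it has 2 components: {1, 2, 5, 6, 7}, {3, 4}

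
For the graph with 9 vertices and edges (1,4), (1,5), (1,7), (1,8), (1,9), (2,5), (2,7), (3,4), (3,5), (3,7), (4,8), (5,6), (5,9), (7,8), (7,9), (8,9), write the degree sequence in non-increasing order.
[5, 5, 5, 4, 4, 3, 3, 2, 1] (degrees: deg(1)=5, deg(2)=2, deg(3)=3, deg(4)=3, deg(5)=5, deg(6)=1, deg(7)=5, deg(8)=4, deg(9)=4)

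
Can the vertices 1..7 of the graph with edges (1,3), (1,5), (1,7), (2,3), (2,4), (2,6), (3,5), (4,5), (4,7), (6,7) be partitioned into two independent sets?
No (odd cycle of length 3: 3 -> 1 -> 5 -> 3)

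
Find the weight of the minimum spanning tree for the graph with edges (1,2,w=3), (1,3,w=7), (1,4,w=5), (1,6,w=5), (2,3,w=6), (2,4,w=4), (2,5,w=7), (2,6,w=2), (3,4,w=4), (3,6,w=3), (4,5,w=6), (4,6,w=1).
15 (MST edges: (1,2,w=3), (2,6,w=2), (3,6,w=3), (4,5,w=6), (4,6,w=1); sum of weights 3 + 2 + 3 + 6 + 1 = 15)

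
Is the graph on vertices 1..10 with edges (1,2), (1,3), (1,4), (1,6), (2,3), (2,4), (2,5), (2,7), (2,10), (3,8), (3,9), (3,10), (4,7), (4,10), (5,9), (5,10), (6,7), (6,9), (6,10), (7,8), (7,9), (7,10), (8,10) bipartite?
No (odd cycle of length 3: 4 -> 1 -> 2 -> 4)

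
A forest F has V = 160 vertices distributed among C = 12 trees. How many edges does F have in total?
148 (Each of the 12 component trees on V_i vertices has V_i - 1 edges; summing gives V - C = 160 - 12 = 148)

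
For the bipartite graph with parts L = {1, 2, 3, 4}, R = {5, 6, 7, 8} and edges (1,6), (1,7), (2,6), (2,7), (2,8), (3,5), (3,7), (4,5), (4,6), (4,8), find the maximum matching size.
4 (matching: (1,7), (2,8), (3,5), (4,6); upper bound min(|L|,|R|) = min(4,4) = 4)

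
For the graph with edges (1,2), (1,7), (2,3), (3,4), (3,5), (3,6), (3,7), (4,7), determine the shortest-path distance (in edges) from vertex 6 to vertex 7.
2 (path: 6 -> 3 -> 7, 2 edges)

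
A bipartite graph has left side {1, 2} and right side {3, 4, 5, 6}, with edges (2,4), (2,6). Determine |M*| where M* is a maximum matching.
1 (matching: (2,6); upper bound min(|L|,|R|) = min(2,4) = 2)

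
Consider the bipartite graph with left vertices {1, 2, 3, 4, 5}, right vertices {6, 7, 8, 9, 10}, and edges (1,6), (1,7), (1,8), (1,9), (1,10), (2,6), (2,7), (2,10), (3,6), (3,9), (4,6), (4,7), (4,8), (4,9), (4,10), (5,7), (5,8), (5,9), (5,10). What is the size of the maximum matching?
5 (matching: (1,10), (2,7), (3,9), (4,6), (5,8); upper bound min(|L|,|R|) = min(5,5) = 5)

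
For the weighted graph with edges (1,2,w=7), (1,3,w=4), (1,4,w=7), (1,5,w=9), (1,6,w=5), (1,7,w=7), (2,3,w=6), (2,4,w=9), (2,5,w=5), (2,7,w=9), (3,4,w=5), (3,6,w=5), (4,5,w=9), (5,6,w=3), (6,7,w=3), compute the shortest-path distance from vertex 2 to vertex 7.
9 (path: 2 -> 7; weights 9 = 9)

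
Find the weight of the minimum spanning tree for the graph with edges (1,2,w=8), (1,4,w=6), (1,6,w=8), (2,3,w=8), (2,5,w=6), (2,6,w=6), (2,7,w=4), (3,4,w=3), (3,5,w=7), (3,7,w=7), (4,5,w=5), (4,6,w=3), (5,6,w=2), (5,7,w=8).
24 (MST edges: (1,4,w=6), (2,5,w=6), (2,7,w=4), (3,4,w=3), (4,6,w=3), (5,6,w=2); sum of weights 6 + 6 + 4 + 3 + 3 + 2 = 24)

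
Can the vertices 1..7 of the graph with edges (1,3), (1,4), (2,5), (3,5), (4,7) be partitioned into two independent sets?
Yes. Partition: {1, 5, 6, 7}, {2, 3, 4}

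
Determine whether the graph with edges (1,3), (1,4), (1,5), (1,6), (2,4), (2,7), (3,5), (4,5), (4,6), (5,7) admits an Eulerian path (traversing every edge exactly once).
Yes — and in fact it has an Eulerian circuit (the graph is connected and all 7 vertices have even degree)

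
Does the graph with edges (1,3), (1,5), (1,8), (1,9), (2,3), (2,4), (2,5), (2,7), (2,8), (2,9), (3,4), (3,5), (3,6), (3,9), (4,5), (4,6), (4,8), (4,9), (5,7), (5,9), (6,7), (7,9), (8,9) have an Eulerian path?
Yes (the graph is connected and exactly 2 vertices have odd degree: {6, 9}; any Eulerian path must start and end at those)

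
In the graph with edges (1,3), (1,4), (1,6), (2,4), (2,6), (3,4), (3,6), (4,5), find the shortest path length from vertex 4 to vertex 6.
2 (path: 4 -> 2 -> 6, 2 edges)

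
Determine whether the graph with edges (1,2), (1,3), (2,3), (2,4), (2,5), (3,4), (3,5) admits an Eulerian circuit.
Yes (the graph is connected and all 5 vertices have even degree)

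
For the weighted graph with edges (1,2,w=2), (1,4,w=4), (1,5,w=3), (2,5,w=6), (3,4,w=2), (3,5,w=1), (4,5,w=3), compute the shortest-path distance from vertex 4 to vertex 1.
4 (path: 4 -> 1; weights 4 = 4)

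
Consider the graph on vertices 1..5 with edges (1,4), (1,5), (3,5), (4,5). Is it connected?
No, it has 2 components: {1, 3, 4, 5}, {2}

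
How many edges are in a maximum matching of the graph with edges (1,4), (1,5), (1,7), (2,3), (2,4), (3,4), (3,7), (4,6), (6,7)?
3 (matching: (1,5), (3,4), (6,7); upper bound floor(n/2) = floor(7/2) = 3)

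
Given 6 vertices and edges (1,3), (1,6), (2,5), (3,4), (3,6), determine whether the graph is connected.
No, it has 2 components: {1, 3, 4, 6}, {2, 5}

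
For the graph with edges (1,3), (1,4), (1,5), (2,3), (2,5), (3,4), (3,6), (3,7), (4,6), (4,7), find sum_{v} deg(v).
20 (handshake: sum of degrees = 2|E| = 2 x 10 = 20)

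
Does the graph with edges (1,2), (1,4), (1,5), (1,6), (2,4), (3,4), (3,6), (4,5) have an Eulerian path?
Yes — and in fact it has an Eulerian circuit (the graph is connected and all 6 vertices have even degree)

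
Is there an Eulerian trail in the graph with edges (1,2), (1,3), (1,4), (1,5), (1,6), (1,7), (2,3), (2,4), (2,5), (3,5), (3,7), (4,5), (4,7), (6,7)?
Yes — and in fact it has an Eulerian circuit (the graph is connected and all 7 vertices have even degree)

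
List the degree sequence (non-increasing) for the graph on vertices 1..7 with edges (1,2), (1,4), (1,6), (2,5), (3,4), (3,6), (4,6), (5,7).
[3, 3, 3, 2, 2, 2, 1] (degrees: deg(1)=3, deg(2)=2, deg(3)=2, deg(4)=3, deg(5)=2, deg(6)=3, deg(7)=1)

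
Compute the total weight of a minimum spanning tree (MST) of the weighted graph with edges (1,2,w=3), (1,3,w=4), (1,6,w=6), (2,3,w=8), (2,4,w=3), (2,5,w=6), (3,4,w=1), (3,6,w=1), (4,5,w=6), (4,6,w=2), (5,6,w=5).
13 (MST edges: (1,2,w=3), (2,4,w=3), (3,4,w=1), (3,6,w=1), (5,6,w=5); sum of weights 3 + 3 + 1 + 1 + 5 = 13)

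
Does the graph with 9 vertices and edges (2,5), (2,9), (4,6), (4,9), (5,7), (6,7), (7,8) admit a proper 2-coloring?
Yes. Partition: {1, 2, 3, 4, 7}, {5, 6, 8, 9}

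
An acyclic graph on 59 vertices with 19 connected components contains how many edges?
40 (Each of the 19 component trees on V_i vertices has V_i - 1 edges; summing gives V - C = 59 - 19 = 40)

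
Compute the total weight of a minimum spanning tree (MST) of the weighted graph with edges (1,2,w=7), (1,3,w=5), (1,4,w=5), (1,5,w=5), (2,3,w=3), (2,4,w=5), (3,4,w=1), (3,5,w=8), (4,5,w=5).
14 (MST edges: (1,3,w=5), (1,5,w=5), (2,3,w=3), (3,4,w=1); sum of weights 5 + 5 + 3 + 1 = 14)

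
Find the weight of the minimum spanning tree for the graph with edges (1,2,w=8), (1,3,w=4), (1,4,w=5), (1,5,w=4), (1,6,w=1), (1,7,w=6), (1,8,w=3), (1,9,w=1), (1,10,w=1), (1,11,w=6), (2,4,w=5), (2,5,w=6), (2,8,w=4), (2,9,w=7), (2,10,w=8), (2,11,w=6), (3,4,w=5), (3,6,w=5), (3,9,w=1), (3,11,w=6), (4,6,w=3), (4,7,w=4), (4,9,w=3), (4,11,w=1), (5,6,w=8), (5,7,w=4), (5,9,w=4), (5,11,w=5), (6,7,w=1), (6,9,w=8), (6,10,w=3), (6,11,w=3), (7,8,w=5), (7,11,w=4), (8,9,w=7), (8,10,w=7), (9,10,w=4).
20 (MST edges: (1,5,w=4), (1,6,w=1), (1,8,w=3), (1,9,w=1), (1,10,w=1), (2,8,w=4), (3,9,w=1), (4,6,w=3), (4,11,w=1), (6,7,w=1); sum of weights 4 + 1 + 3 + 1 + 1 + 4 + 1 + 3 + 1 + 1 = 20)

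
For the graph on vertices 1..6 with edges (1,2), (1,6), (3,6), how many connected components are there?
3 (components: {1, 2, 3, 6}, {4}, {5})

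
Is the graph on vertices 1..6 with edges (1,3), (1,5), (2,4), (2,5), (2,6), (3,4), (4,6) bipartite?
No (odd cycle of length 5: 4 -> 3 -> 1 -> 5 -> 2 -> 4)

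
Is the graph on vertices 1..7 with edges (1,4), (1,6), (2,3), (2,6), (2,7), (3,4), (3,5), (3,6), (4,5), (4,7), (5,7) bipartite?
No (odd cycle of length 5: 7 -> 4 -> 1 -> 6 -> 2 -> 7)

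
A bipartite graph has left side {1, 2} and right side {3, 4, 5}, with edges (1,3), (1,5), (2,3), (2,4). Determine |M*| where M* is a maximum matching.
2 (matching: (1,5), (2,4); upper bound min(|L|,|R|) = min(2,3) = 2)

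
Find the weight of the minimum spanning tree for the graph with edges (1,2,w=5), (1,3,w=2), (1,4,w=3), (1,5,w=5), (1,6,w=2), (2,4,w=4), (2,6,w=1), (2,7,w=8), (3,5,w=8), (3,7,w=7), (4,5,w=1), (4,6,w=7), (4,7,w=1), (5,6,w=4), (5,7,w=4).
10 (MST edges: (1,3,w=2), (1,4,w=3), (1,6,w=2), (2,6,w=1), (4,5,w=1), (4,7,w=1); sum of weights 2 + 3 + 2 + 1 + 1 + 1 = 10)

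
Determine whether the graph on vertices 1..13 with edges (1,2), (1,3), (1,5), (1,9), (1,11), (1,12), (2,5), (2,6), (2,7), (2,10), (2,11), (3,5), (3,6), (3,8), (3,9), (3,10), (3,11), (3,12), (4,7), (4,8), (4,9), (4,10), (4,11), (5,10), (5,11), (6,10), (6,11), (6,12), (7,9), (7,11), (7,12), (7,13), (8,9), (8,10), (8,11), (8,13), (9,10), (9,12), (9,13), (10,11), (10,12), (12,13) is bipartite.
No (odd cycle of length 3: 5 -> 1 -> 2 -> 5)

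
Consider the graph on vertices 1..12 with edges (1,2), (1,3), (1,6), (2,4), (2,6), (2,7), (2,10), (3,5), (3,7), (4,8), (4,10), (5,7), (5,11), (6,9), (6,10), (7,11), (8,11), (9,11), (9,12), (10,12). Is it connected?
Yes (BFS from 1 visits [1, 2, 3, 6, 4, 7, 10, 5, 9, 8, 11, 12] — all 12 vertices reached)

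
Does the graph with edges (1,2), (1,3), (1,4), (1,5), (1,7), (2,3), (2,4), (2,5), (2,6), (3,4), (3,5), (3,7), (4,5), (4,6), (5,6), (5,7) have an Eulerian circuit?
No (6 vertices have odd degree: {1, 2, 3, 4, 6, 7}; Eulerian circuit requires 0)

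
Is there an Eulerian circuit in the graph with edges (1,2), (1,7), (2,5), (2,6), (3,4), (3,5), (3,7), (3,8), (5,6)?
No (4 vertices have odd degree: {2, 4, 5, 8}; Eulerian circuit requires 0)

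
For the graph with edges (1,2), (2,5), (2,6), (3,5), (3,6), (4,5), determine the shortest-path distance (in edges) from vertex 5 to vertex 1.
2 (path: 5 -> 2 -> 1, 2 edges)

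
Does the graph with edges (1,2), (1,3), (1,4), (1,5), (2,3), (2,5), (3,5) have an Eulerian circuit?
No (4 vertices have odd degree: {2, 3, 4, 5}; Eulerian circuit requires 0)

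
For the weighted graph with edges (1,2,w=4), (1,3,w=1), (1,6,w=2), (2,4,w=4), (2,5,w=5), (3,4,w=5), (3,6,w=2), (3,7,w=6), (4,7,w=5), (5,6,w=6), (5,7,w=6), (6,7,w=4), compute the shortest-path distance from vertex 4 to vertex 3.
5 (path: 4 -> 3; weights 5 = 5)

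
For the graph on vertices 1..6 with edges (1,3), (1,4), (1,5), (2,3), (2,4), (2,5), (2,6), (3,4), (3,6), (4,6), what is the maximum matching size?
3 (matching: (1,5), (2,3), (4,6); upper bound floor(n/2) = floor(6/2) = 3)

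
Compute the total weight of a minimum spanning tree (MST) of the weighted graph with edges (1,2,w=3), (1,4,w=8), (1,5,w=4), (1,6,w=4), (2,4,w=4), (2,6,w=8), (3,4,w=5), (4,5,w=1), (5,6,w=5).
17 (MST edges: (1,2,w=3), (1,5,w=4), (1,6,w=4), (3,4,w=5), (4,5,w=1); sum of weights 3 + 4 + 4 + 5 + 1 = 17)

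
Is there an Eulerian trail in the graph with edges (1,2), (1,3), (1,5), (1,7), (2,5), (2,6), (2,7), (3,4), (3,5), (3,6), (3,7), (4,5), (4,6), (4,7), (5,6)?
Yes (the graph is connected and exactly 2 vertices have odd degree: {3, 5}; any Eulerian path must start and end at those)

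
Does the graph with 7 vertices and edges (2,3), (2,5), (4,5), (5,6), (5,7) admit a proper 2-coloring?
Yes. Partition: {1, 2, 4, 6, 7}, {3, 5}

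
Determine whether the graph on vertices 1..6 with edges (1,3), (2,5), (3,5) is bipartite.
Yes. Partition: {1, 4, 5, 6}, {2, 3}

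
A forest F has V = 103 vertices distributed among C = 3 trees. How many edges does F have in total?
100 (Each of the 3 component trees on V_i vertices has V_i - 1 edges; summing gives V - C = 103 - 3 = 100)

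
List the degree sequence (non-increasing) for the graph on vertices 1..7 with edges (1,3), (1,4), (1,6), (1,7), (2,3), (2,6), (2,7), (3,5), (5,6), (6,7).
[4, 4, 3, 3, 3, 2, 1] (degrees: deg(1)=4, deg(2)=3, deg(3)=3, deg(4)=1, deg(5)=2, deg(6)=4, deg(7)=3)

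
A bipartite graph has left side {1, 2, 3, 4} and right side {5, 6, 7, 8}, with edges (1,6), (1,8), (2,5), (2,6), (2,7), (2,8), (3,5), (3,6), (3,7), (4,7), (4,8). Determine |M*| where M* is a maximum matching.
4 (matching: (1,6), (2,7), (3,5), (4,8); upper bound min(|L|,|R|) = min(4,4) = 4)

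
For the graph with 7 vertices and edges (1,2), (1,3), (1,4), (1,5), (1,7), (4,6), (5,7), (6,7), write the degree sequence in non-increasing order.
[5, 3, 2, 2, 2, 1, 1] (degrees: deg(1)=5, deg(2)=1, deg(3)=1, deg(4)=2, deg(5)=2, deg(6)=2, deg(7)=3)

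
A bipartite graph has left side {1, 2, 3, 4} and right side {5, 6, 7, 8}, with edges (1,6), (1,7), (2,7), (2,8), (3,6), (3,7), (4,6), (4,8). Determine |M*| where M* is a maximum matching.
3 (matching: (1,7), (2,8), (3,6); upper bound min(|L|,|R|) = min(4,4) = 4)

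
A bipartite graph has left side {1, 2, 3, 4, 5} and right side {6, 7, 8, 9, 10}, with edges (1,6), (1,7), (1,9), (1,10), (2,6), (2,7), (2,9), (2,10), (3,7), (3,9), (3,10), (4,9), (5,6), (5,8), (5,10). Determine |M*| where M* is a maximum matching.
5 (matching: (1,10), (2,6), (3,7), (4,9), (5,8); upper bound min(|L|,|R|) = min(5,5) = 5)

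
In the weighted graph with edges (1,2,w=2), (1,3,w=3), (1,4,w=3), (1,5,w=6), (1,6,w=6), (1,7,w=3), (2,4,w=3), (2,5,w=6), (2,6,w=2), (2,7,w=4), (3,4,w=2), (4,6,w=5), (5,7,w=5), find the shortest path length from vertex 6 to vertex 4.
5 (path: 6 -> 4; weights 5 = 5)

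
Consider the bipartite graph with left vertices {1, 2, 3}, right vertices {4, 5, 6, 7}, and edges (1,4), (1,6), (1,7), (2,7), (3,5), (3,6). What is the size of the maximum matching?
3 (matching: (1,6), (2,7), (3,5); upper bound min(|L|,|R|) = min(3,4) = 3)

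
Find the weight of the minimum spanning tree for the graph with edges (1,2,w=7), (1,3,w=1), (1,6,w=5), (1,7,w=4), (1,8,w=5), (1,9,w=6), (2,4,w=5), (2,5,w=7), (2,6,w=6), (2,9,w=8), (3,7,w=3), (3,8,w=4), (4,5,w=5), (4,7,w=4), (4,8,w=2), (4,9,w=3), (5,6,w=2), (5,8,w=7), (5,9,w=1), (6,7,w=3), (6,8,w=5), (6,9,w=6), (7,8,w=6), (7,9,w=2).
19 (MST edges: (1,3,w=1), (2,4,w=5), (3,7,w=3), (4,8,w=2), (4,9,w=3), (5,6,w=2), (5,9,w=1), (7,9,w=2); sum of weights 1 + 5 + 3 + 2 + 3 + 2 + 1 + 2 = 19)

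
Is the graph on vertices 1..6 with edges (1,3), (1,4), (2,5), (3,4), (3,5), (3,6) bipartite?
No (odd cycle of length 3: 3 -> 1 -> 4 -> 3)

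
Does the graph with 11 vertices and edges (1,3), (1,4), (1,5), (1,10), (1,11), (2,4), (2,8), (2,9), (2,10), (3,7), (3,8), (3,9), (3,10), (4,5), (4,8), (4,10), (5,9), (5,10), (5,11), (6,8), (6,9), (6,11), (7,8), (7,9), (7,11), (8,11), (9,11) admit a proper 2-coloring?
No (odd cycle of length 3: 11 -> 1 -> 5 -> 11)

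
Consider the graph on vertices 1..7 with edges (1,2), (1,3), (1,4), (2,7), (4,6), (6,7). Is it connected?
No, it has 2 components: {1, 2, 3, 4, 6, 7}, {5}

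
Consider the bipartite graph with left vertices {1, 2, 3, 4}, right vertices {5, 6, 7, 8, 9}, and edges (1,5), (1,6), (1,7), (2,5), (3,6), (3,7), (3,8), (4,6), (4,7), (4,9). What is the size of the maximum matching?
4 (matching: (1,7), (2,5), (3,8), (4,9); upper bound min(|L|,|R|) = min(4,5) = 4)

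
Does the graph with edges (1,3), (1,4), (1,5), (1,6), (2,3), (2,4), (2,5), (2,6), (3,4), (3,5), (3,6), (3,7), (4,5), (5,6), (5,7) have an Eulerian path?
Yes — and in fact it has an Eulerian circuit (the graph is connected and all 7 vertices have even degree)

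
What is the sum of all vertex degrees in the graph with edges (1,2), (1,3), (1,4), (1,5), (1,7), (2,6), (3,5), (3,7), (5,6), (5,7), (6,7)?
22 (handshake: sum of degrees = 2|E| = 2 x 11 = 22)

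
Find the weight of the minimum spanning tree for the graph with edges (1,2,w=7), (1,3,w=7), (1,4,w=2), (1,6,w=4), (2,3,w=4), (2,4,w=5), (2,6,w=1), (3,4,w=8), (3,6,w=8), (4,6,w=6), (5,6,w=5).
16 (MST edges: (1,4,w=2), (1,6,w=4), (2,3,w=4), (2,6,w=1), (5,6,w=5); sum of weights 2 + 4 + 4 + 1 + 5 = 16)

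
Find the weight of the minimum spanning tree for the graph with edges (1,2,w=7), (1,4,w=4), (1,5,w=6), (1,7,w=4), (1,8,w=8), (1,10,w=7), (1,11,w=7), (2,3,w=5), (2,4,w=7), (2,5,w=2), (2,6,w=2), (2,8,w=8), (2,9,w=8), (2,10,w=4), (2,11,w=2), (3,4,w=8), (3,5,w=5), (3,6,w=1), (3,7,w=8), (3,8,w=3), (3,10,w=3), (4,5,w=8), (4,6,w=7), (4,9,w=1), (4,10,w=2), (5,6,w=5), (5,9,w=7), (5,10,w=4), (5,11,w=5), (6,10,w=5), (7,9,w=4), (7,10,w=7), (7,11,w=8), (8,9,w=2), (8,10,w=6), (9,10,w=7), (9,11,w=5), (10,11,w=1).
21 (MST edges: (1,4,w=4), (1,7,w=4), (2,5,w=2), (2,6,w=2), (2,11,w=2), (3,6,w=1), (4,9,w=1), (4,10,w=2), (8,9,w=2), (10,11,w=1); sum of weights 4 + 4 + 2 + 2 + 2 + 1 + 1 + 2 + 2 + 1 = 21)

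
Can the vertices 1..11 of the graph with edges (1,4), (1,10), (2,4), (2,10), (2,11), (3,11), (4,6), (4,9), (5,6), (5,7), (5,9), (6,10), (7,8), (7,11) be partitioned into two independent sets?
Yes. Partition: {1, 2, 3, 6, 7, 9}, {4, 5, 8, 10, 11}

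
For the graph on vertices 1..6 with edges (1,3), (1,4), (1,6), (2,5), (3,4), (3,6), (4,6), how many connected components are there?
2 (components: {1, 3, 4, 6}, {2, 5})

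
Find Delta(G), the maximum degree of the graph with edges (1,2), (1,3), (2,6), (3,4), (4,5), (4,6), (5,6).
3 (attained at vertices 4, 6)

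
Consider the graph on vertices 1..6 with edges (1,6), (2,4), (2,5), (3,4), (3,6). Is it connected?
Yes (BFS from 1 visits [1, 6, 3, 4, 2, 5] — all 6 vertices reached)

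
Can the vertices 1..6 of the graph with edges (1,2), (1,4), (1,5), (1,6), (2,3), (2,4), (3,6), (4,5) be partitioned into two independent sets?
No (odd cycle of length 3: 5 -> 1 -> 4 -> 5)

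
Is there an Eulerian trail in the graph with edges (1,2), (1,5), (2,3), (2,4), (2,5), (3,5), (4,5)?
Yes — and in fact it has an Eulerian circuit (the graph is connected and all 5 vertices have even degree)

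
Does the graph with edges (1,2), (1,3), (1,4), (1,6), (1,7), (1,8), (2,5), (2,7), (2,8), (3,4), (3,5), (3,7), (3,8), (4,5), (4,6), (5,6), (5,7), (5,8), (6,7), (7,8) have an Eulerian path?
Yes (the graph is connected and exactly 2 vertices have odd degree: {3, 8}; any Eulerian path must start and end at those)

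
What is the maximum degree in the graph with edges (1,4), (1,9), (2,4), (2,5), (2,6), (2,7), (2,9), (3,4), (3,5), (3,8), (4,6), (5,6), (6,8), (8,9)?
5 (attained at vertex 2)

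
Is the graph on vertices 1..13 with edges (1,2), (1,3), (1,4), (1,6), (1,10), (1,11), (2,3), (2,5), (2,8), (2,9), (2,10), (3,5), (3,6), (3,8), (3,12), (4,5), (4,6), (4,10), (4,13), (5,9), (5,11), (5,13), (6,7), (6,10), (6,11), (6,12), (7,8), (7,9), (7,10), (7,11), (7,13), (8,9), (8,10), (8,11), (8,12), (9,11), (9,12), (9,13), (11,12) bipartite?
No (odd cycle of length 3: 3 -> 1 -> 2 -> 3)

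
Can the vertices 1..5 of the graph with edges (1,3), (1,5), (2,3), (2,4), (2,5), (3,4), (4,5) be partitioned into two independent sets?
No (odd cycle of length 3: 2 -> 3 -> 4 -> 2)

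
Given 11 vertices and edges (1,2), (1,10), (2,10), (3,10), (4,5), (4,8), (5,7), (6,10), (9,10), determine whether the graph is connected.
No, it has 3 components: {1, 2, 3, 6, 9, 10}, {4, 5, 7, 8}, {11}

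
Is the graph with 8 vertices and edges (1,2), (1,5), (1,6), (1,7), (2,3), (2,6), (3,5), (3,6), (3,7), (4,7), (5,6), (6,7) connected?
No, it has 2 components: {1, 2, 3, 4, 5, 6, 7}, {8}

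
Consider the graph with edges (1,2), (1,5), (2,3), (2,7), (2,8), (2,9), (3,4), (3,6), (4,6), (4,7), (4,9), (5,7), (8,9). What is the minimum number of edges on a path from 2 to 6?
2 (path: 2 -> 3 -> 6, 2 edges)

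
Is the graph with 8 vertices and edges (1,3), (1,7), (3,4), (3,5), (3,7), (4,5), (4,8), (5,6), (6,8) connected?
No, it has 2 components: {1, 3, 4, 5, 6, 7, 8}, {2}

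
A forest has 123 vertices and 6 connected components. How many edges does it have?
117 (Each of the 6 component trees on V_i vertices has V_i - 1 edges; summing gives V - C = 123 - 6 = 117)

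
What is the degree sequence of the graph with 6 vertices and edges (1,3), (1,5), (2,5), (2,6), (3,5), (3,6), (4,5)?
[4, 3, 2, 2, 2, 1] (degrees: deg(1)=2, deg(2)=2, deg(3)=3, deg(4)=1, deg(5)=4, deg(6)=2)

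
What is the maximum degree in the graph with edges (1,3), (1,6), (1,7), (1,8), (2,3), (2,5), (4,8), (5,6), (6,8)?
4 (attained at vertex 1)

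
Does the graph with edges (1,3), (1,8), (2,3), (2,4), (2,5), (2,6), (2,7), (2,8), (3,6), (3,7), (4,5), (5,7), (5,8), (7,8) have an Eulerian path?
Yes — and in fact it has an Eulerian circuit (the graph is connected and all 8 vertices have even degree)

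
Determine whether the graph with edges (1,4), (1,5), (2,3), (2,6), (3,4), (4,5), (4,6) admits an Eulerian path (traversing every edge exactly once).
Yes — and in fact it has an Eulerian circuit (the graph is connected and all 6 vertices have even degree)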